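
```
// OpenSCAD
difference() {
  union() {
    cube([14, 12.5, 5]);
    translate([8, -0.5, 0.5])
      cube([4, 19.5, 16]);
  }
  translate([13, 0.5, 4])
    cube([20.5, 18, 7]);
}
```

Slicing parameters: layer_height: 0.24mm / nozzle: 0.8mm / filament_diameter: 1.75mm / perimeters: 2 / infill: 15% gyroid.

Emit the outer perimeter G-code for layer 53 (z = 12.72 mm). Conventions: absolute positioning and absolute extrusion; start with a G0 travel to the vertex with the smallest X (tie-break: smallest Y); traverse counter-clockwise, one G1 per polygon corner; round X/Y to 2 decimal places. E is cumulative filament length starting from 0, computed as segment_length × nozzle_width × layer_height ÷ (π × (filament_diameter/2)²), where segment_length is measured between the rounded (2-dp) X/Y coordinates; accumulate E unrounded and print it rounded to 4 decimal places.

G0 X8.00 Y-0.50 Z12.72
G1 X12.00 Y-0.50 E0.3193
G1 X12.00 Y19.00 E1.8759
G1 X8.00 Y19.00 E2.1952
G1 X8.00 Y-0.50 E3.7517

At z = 12.72 mm: the cube is not intersected at this z (z outside [0, 5]); the 4×19.5 cube at (8, -0.5) contributes its full rectangle; Merging all regions: only the 4×19.5 cube at (8, -0.5) is present, so the union is just that shape — 1 connected region; the cube at (13, 0.5) does not reach this height (z outside [4, 11]); Subtracting the remaining from the first: none of the subtracted shapes is present at this height, so the result so far is unchanged — 1 connected region. The outline is a single polygon with 4 vertices. Extrusion per mm of travel: 0.8 × 0.24 / (π × 0.875²) = 0.079824. Accumulating E over each segment gives final E = 3.7517.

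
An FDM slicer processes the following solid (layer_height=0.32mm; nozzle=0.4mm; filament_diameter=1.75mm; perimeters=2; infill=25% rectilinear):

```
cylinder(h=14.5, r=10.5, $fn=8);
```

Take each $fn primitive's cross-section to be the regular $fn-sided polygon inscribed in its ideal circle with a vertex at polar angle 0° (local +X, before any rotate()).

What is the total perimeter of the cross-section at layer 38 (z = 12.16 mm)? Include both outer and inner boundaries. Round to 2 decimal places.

At z = 12.16 mm: the cylinder: section is a regular 8-gon, circumradius r=10.5 (perimeter = 2·8·10.500·sin(180°/8) = 64.29 mm). Overall, the cross-section is a single solid region. Total boundary length (outer) = 64.29 mm.

64.29 mm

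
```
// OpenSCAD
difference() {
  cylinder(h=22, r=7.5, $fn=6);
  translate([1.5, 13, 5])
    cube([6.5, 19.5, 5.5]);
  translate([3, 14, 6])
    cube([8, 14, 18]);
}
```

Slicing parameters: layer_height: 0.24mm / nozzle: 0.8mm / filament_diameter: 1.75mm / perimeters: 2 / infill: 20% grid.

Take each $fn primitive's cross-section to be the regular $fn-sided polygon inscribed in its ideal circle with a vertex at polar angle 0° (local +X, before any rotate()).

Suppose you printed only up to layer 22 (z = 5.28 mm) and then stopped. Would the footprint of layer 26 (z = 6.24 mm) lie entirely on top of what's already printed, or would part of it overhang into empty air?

Compare the two slices. At z = 5.28: the r=7.5 cylinder gives a regular 6-gon of circumradius 7.5 (constant along its height) (area = (6/2)·7.500²·sin(360°/6) = 146.14 mm²); the cube at (1.5, 13) is present — its section is the full 6.5×19.5 rectangle (area 126.75 mm²); the cube at (3, 14) is absent (z outside [6, 24]); Taking the first minus the rest: starting from the r=7.5 cylinder (146.14 mm²), the 6.5×19.5 cube at (1.5, 13) misses the remaining region (no effect) — area = 146.14 mm². At z = 6.24: the cylinder: section is a regular 6-gon, circumradius r=7.5 (area = (6/2)·7.500²·sin(360°/6) = 146.14 mm²); the cube at (1.5, 13) is present — its section is the full 6.5×19.5 rectangle (area 126.75 mm²); the 8×14 cube at (3, 14) contributes its full rectangle (area 112.00 mm²); Subtracting the remaining from the first: starting from the r=7.5 cylinder (146.14 mm²), the 6.5×19.5 cube at (1.5, 13) misses the remaining region (no effect); the 8×14 cube at (3, 14) misses the remaining region (no effect) — area = 146.14 mm². Checking containment: the cross-section at z = 6.24 is a subset of the cross-section at z = 5.28.

entirely on top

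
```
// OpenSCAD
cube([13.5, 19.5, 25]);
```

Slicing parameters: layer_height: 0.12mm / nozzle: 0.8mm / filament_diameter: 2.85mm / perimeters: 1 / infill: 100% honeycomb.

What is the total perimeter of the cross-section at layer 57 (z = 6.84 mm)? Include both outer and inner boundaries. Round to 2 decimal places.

At z = 6.84 mm: the cube (footprint 13.5×19.5) is included at this height (perimeter 66.00 mm). Overall, the cross-section is a single solid region. Total boundary length (outer) = 66.00 mm.

66.00 mm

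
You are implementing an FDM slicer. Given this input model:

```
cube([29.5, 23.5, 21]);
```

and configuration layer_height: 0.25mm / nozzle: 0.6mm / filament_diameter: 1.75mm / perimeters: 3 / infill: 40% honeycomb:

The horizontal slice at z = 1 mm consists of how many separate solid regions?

1

At z = 1 mm: the cube is present — its section is the full 29.5×23.5 rectangle. The result has 1 disconnected region.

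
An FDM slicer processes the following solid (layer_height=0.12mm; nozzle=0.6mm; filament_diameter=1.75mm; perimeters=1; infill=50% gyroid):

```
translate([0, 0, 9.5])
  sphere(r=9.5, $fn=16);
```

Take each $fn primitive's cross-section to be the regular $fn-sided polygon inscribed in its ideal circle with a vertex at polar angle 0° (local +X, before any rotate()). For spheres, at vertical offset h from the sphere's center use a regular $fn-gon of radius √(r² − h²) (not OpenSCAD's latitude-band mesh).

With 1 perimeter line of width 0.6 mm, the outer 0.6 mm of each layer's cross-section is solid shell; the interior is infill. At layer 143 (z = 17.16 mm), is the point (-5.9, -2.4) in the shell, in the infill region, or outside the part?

outside

At z = 17.16 mm: the r=9.5 sphere slices to a regular 16-gon of circumradius 5.619 (√(r²−h²) with h=7.66 from center). Overall, the cross-section is a single solid region. The nearest boundary edge runs (-5.62, 0.00)→(-5.19, -2.15); distance from the point to it = 0.75 mm. The point is not inside any of the regions above, so it lies outside the cross-section (0.75 mm from the nearest boundary).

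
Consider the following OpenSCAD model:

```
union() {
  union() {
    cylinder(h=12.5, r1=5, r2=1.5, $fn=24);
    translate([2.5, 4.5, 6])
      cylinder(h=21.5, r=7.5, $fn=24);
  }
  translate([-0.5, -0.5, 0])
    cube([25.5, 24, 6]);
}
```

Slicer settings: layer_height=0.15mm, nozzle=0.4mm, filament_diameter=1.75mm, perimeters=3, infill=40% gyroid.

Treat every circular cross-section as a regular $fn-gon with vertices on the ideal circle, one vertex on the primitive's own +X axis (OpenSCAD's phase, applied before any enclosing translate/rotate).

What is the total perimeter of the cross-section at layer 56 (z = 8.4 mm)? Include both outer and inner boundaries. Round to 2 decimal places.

At z = 8.4 mm: the cone (r1=5→r2=1.5) has section circumradius 2.648 here — a regular 24-gon (perimeter = 2·24·2.648·sin(180°/24) = 16.59 mm); the r=7.5 cylinder at (2.5, 4.5) gives a regular 24-gon of circumradius 7.5 (constant along its height) (perimeter = 2·24·7.500·sin(180°/24) = 46.99 mm); Taking the union: the regions partially overlap (shared area 21.09 mm²), so the edge portions inside another operand are dropped and the merged outline is re-measured after clipping — boundary = 47.17 mm; the cube at (-0.5, -0.5) is absent (z outside [0, 6]); Merging all regions: only that combined region is present, so the union is just that shape — boundary = 47.17 mm. Overall, the cross-section is a single solid region. Total boundary length (outer) = 47.17 mm.

47.17 mm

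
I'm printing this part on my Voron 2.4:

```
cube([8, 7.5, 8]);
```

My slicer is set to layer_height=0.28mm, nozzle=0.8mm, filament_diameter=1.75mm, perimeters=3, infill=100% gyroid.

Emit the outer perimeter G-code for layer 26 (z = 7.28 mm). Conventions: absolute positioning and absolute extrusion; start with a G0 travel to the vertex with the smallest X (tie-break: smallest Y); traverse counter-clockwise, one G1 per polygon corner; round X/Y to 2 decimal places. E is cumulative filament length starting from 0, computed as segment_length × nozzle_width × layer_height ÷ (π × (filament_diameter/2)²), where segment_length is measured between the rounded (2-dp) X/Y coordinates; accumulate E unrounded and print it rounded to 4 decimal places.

At z = 7.28 mm: the cube is present — its section is the full 8×7.5 rectangle. The outline is a single polygon with 4 vertices. Extrusion per mm of travel: 0.8 × 0.28 / (π × 0.875²) = 0.093128. Accumulating E over each segment gives final E = 2.8870.

G0 X0.00 Y0.00 Z7.28
G1 X8.00 Y0.00 E0.7450
G1 X8.00 Y7.50 E1.4435
G1 X0.00 Y7.50 E2.1885
G1 X0.00 Y0.00 E2.8870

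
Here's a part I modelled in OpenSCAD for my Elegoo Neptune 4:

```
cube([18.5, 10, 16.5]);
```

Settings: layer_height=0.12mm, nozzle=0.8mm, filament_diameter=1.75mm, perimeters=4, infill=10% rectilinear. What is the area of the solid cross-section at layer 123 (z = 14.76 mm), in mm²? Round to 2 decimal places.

185.00 mm²

At z = 14.76 mm: the cube (footprint 18.5×10) is included at this height (area 185.00 mm²). Overall, the cross-section is a single solid region. Net area = 185.00 mm².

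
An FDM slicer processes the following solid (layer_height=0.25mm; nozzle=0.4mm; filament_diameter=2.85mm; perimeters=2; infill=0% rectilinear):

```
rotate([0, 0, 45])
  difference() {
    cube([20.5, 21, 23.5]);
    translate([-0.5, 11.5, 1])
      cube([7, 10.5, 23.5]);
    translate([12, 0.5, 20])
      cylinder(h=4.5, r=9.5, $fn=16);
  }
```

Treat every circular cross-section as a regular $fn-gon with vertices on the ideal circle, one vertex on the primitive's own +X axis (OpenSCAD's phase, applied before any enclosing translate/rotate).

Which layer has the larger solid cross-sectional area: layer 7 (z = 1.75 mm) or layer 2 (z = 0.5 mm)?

Layer 7 (z = 1.75): the 20.5×21 cube contributes its full rectangle (area 430.50 mm²); the cube at (-0.5, 11.5) is present — its section is the full 7×10.5 rectangle (area 73.50 mm²); the cylinder at (12, 0.5) does not reach this height (z outside [20, 24.5]); Taking the first minus the rest: starting from the 20.5×21 cube (430.50 mm²), the 7×10.5 cube at (-0.5, 11.5) partially overlaps it — only the 61.75 mm² overlap (of its 73.50 mm²) is removed, clipping the outline — area = 368.75 mm²; (whole slice rotated 45° about Z — lengths, areas and connectivity unchanged). So its area = 368.75 mm². Layer 2 (z = 0.5): the cube is present — its section is the full 20.5×21 rectangle (area 430.50 mm²); the cube at (-0.5, 11.5) is not intersected at this z (z outside [1, 24.5]); the cylinder at (12, 0.5) is not intersected at this z (z outside [20, 24.5]); After the difference (first − rest): none of the subtracted shapes is present at this height, so the 20.5×21 cube is unchanged — area = 430.50 mm²; (rotated 45° about Z; rotation is an isometry so areas/perimeters/island counts are preserved). So its area = 430.50 mm². Layer 2 is larger (430.50 vs 368.75 mm²).

layer 2 (z = 0.5 mm)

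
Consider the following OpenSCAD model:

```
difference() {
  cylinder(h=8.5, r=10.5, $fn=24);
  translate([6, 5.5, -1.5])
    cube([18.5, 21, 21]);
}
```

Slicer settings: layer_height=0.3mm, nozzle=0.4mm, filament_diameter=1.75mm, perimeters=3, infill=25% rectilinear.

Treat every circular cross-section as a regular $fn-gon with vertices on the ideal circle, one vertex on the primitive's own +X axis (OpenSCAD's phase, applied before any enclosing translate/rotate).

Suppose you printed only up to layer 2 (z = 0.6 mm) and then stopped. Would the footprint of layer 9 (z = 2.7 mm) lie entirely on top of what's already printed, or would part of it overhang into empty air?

Compare the two slices. At z = 0.6: the r=10.5 cylinder gives a regular 24-gon of circumradius 10.5 (constant along its height) (area = (24/2)·10.500²·sin(360°/24) = 342.42 mm²); the 18.5×21 cube at (6, 5.5) contributes its full rectangle (area 388.50 mm²); Subtracting the remaining from the first: starting from the r=10.5 cylinder (342.42 mm²), the 18.5×21 cube at (6, 5.5) partially overlaps it — only the 4.94 mm² overlap (of its 388.50 mm²) is removed, clipping the outline — area = 337.48 mm². At z = 2.7: the cylinder: section is a regular 24-gon, circumradius r=10.5 (area = (24/2)·10.500²·sin(360°/24) = 342.42 mm²); the cube at (6, 5.5) (footprint 18.5×21) is included at this height (area 388.50 mm²); After the difference (first − rest): starting from the r=10.5 cylinder (342.42 mm²), the 18.5×21 cube at (6, 5.5) partially overlaps it — only the 4.94 mm² overlap (of its 388.50 mm²) is removed, clipping the outline — area = 337.48 mm². Checking containment: the cross-section at z = 2.7 is a subset of the cross-section at z = 0.6.

entirely on top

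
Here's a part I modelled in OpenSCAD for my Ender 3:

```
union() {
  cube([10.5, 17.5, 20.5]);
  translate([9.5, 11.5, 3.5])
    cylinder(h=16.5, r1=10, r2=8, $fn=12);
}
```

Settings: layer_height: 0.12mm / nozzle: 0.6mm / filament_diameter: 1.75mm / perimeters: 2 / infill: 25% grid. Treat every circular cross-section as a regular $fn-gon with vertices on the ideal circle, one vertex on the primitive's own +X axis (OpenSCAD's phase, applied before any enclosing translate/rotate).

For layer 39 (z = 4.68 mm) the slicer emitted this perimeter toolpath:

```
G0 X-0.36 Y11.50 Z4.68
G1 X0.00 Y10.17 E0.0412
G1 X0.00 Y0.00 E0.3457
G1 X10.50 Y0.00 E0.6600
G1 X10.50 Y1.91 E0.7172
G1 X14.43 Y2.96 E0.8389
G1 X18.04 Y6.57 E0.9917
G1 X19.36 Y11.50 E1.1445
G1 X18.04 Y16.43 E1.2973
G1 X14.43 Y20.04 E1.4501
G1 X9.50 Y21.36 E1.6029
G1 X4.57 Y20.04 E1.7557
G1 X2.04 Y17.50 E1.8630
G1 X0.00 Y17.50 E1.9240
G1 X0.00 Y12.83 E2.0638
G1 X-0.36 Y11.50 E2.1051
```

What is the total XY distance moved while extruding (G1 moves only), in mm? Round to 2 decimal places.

Sum the Euclidean lengths of each G1 segment: total = 70.32 mm.

70.32 mm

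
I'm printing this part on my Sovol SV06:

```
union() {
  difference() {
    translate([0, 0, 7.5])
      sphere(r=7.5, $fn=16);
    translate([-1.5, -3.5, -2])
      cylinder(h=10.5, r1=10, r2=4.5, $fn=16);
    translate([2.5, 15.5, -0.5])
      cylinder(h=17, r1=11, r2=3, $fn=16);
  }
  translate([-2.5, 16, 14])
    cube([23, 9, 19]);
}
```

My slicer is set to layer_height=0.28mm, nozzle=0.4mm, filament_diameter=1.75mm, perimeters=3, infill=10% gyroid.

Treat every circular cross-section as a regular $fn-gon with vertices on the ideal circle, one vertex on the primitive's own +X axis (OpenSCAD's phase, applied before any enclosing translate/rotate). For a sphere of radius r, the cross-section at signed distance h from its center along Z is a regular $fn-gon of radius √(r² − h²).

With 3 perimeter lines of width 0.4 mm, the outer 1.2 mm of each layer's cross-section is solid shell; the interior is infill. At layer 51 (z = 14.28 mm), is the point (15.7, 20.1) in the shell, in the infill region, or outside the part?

infill

At z = 14.28 mm: the r=7.5 sphere contributes a regular 16-gon of circumradius √(7.5²−6.78²) = 3.206; the cone at (-1.5, -3.5) does not reach this height (z outside [-2, 8.5]); the cone at (2.5, 15.5): at t=0.869 of its height the radius interpolates to r₁+(r₂−r₁)t = 4.045, giving a regular 16-gon of that circumradius; After the difference (first − rest): starting from the r=7.5 sphere, the cone at (2.5, 15.5) misses the remaining region (no effect) — 1 connected region; the cube at (-2.5, 16) is present — its section is the full 23×9 rectangle; Combining (union): the 2 present regions are separate (no shared area or edge), so areas and boundary lengths simply add and each stays a separate island — 2 connected regions. Overall, the cross-section has 2 separate islands. The nearest boundary edge runs (20.50, 16.00)→(-2.50, 16.00); distance from the point to it = 4.10 mm. (Shell/infill is judged within the island containing the point — the largest one.) The point is inside the cross-section and 4.10 mm from the nearest boundary — more than the 1.2 mm shell width (3 × 0.4), so it's in the infill interior.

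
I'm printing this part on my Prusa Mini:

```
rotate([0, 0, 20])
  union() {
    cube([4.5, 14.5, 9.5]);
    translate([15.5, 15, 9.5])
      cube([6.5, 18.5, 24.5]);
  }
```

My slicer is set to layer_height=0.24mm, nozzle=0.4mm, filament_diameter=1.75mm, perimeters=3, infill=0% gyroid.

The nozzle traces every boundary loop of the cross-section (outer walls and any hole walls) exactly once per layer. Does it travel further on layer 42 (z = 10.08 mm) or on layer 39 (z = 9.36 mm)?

layer 42 (z = 10.08 mm)

Layer 42 (z = 10.08): the cube does not reach this height (z outside [0, 9.5]); the 6.5×18.5 cube at (15.5, 15) contributes its full rectangle (perimeter 50.00 mm); Merging all regions: only the 6.5×18.5 cube at (15.5, 15) is present, so the union is just that shape — boundary = 50.00 mm; (rotated 20° about Z; rotation is an isometry so areas/perimeters/island counts are preserved). So its perimeter = 50.00 mm. Layer 39 (z = 9.36): the 4.5×14.5 cube contributes its full rectangle (perimeter 38.00 mm); the cube at (15.5, 15) is not intersected at this z (z outside [9.5, 34]); Taking the union: only the 4.5×14.5 cube is present, so the union is just that shape — boundary = 38.00 mm; (whole slice rotated 20° about Z — lengths, areas and connectivity unchanged). So its perimeter = 38.00 mm. Layer 42 is larger (50.00 vs 38.00 mm).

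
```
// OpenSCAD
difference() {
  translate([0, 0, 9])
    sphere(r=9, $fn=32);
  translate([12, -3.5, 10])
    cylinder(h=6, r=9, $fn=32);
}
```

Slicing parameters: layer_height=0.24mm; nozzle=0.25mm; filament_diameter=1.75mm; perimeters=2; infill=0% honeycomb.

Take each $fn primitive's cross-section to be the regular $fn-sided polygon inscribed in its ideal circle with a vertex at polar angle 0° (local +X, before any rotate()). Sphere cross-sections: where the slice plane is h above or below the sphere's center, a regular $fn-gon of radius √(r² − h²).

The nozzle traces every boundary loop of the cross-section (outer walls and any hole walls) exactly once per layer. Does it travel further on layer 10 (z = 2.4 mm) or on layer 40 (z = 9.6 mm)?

Layer 10 (z = 2.4): the r=9 sphere contributes a regular 32-gon of circumradius √(9²−6.6²) = 6.119 (perimeter = 2·32·6.119·sin(180°/32) = 38.38 mm); the cylinder at (12, -3.5) is absent (z outside [10, 16]); After the difference (first − rest): none of the subtracted shapes is present at this height, so the r=9 sphere is unchanged — boundary = 38.38 mm. So its perimeter = 38.38 mm. Layer 40 (z = 9.6): the r=9 sphere slices to a regular 32-gon of circumradius 8.980 (√(r²−h²) with h=0.6 from center) (perimeter = 2·32·8.980·sin(180°/32) = 56.33 mm); the cylinder at (12, -3.5) does not reach this height (z outside [10, 16]); Taking the first minus the rest: none of the subtracted shapes is present at this height, so the r=9 sphere is unchanged — boundary = 56.33 mm. So its perimeter = 56.33 mm. Layer 40 is larger (56.33 vs 38.38 mm).

layer 40 (z = 9.6 mm)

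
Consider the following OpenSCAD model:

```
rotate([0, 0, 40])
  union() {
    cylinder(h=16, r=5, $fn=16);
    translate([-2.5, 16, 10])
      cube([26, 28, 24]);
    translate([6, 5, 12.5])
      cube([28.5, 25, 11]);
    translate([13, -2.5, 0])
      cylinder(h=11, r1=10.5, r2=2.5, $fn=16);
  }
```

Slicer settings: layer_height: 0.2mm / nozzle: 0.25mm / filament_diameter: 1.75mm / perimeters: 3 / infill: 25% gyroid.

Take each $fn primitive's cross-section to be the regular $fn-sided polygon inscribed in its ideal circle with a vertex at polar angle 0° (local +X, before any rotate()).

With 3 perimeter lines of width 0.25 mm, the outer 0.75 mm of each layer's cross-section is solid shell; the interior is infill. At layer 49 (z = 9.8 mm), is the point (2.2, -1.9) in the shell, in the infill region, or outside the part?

infill

At z = 9.8 mm: the r=5 cylinder contributes a regular 16-gon of circumradius 5; the cube at (-2.5, 16) is not intersected at this z (z outside [10, 34]); the cube at (6, 5) is not intersected at this z (z outside [12.5, 23.5]); the cone at (13, -2.5) contributes a regular 16-gon of circumradius 3.373 (interpolated between r1=10.5 and r2=2.5 at t=0.891); Taking the union: the 2 present regions are separate (no shared area or edge), so areas and boundary lengths simply add and each stays a separate island — 2 connected regions; (rotated 40° about Z; rotation is an isometry so areas/perimeters/island counts are preserved). Overall, the cross-section has 2 separate islands. Undo the 40° rotation: the query point maps to (0.464, -2.870) in the un-rotated model frame. The nearest boundary edge runs (1.91, -4.62)→(-0.00, -5.00); distance from the point to it = 2.00 mm. (Shell/infill is judged within the island containing the point — the largest one.) The point is inside the cross-section and 2.00 mm from the nearest boundary — more than the 0.75 mm shell width (3 × 0.25), so it's in the infill interior.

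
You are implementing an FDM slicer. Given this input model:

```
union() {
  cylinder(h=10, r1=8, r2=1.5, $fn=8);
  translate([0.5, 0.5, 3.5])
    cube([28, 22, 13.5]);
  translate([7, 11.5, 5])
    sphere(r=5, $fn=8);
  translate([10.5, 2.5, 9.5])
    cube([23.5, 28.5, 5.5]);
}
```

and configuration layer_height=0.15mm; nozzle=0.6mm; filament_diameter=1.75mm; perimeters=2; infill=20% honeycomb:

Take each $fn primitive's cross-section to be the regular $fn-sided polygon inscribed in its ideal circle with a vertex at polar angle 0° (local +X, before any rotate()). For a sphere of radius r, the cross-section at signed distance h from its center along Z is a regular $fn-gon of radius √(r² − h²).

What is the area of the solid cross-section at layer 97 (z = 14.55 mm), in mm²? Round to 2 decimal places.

925.75 mm²

At z = 14.55 mm: the cone is absent (z outside [0, 10]); the cube at (0.5, 0.5) (footprint 28×22) is included at this height (area 616.00 mm²); the sphere at (7, 11.5) does not reach this height (|z−center|=9.550 > r=5); the cube at (10.5, 2.5) (footprint 23.5×28.5) is included at this height (area 669.75 mm²); Taking the union: the regions partially overlap — summed areas 1285.75 mm² minus the doubly-counted overlap 360.00 mm² gives 925.75 mm² — area = 925.75 mm². Overall, the cross-section is a single solid region. Net area = 925.75 mm².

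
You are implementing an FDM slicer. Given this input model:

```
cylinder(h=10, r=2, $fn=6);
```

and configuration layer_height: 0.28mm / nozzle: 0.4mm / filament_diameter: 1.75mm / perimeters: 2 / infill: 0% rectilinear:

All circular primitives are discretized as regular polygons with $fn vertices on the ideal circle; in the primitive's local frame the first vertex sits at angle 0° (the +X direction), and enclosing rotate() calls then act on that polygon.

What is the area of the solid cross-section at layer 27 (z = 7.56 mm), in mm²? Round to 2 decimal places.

At z = 7.56 mm: the cylinder: section is a regular 6-gon, circumradius r=2 (area = (6/2)·2.000²·sin(360°/6) = 10.39 mm²). Overall, the cross-section is a single solid region. Net area = 10.39 mm².

10.39 mm²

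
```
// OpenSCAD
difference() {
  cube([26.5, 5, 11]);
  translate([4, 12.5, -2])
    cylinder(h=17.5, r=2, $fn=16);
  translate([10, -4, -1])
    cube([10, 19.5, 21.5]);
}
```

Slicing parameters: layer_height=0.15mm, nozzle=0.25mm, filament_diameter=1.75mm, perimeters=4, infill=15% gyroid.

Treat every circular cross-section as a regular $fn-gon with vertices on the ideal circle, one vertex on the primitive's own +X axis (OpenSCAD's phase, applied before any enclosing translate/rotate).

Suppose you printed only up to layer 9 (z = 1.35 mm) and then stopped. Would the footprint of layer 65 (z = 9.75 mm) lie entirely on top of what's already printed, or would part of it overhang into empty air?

Compare the two slices. At z = 1.35: the 26.5×5 cube contributes its full rectangle (area 132.50 mm²); the r=2 cylinder at (4, 12.5) contributes a regular 16-gon of circumradius 2 (area = (16/2)·2.000²·sin(360°/16) = 12.25 mm²); the cube at (10, -4) is present — its section is the full 10×19.5 rectangle (area 195.00 mm²); Taking the first minus the rest: starting from the 26.5×5 cube (132.50 mm²), the r=2 cylinder at (4, 12.5) misses the remaining region (no effect); the 10×19.5 cube at (10, -4) partially overlaps it — only the 50.00 mm² overlap (of its 195.00 mm²) is removed, clipping the outline — area = 82.50 mm². At z = 9.75: the 26.5×5 cube contributes its full rectangle (area 132.50 mm²); the cylinder at (4, 12.5): section is a regular 16-gon, circumradius r=2 (area = (16/2)·2.000²·sin(360°/16) = 12.25 mm²); the 10×19.5 cube at (10, -4) contributes its full rectangle (area 195.00 mm²); After the difference (first − rest): starting from the 26.5×5 cube (132.50 mm²), the r=2 cylinder at (4, 12.5) misses the remaining region (no effect); the 10×19.5 cube at (10, -4) partially overlaps it — only the 50.00 mm² overlap (of its 195.00 mm²) is removed, clipping the outline — area = 82.50 mm². Checking containment: the cross-section at z = 9.75 is a subset of the cross-section at z = 1.35.

entirely on top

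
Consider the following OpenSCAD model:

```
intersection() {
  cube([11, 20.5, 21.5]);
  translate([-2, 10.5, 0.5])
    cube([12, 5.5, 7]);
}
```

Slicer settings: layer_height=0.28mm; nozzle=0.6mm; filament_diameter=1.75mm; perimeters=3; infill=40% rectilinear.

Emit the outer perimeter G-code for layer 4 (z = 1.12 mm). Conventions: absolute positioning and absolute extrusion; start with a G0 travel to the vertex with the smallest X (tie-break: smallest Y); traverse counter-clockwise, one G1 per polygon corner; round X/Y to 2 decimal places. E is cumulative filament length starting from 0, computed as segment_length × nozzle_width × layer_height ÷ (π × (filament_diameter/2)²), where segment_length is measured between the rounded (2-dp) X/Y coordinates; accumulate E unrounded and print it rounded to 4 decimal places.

G0 X0.00 Y10.50 Z1.12
G1 X10.00 Y10.50 E0.6985
G1 X10.00 Y16.00 E1.0826
G1 X0.00 Y16.00 E1.7811
G1 X0.00 Y10.50 E2.1652

At z = 1.12 mm: the cube is present — its section is the full 11×20.5 rectangle; the cube at (-2, 10.5) is present — its section is the full 12×5.5 rectangle; Keeping only the common overlap: the 12×5.5 cube at (-2, 10.5) partially overlaps the 11×20.5 cube; clipping to the common part keeps 55.00 mm² — 1 connected region. The outline is a single polygon with 4 vertices. Extrusion per mm of travel: 0.6 × 0.28 / (π × 0.875²) = 0.069846. Accumulating E over each segment gives final E = 2.1652.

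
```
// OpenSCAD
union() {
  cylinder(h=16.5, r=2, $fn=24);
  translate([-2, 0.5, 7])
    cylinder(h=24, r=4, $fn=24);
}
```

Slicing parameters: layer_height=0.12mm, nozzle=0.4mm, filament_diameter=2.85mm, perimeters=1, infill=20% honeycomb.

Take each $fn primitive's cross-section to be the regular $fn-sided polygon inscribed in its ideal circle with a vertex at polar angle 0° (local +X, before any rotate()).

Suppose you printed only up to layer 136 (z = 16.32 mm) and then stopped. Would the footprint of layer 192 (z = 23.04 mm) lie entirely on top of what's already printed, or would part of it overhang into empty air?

Compare the two slices. At z = 16.32: the r=2 cylinder contributes a regular 24-gon of circumradius 2 (area = (24/2)·2.000²·sin(360°/24) = 12.42 mm²); the r=4 cylinder at (-2, 0.5) gives a regular 24-gon of circumradius 4 (constant along its height) (area = (24/2)·4.000²·sin(360°/24) = 49.69 mm²); Combining (union): the regions partially overlap — summed areas 62.12 mm² minus the doubly-counted overlap 12.35 mm² gives 49.77 mm² — area = 49.77 mm². At z = 23.04: the cylinder does not reach this height (z outside [0, 16.5]); the r=4 cylinder at (-2, 0.5) gives a regular 24-gon of circumradius 4 (constant along its height) (area = (24/2)·4.000²·sin(360°/24) = 49.69 mm²); Combining (union): only the r=4 cylinder at (-2, 0.5) is present, so the union is just that shape — area = 49.69 mm². Checking containment: the cross-section at z = 23.04 is a subset of the cross-section at z = 16.32.

entirely on top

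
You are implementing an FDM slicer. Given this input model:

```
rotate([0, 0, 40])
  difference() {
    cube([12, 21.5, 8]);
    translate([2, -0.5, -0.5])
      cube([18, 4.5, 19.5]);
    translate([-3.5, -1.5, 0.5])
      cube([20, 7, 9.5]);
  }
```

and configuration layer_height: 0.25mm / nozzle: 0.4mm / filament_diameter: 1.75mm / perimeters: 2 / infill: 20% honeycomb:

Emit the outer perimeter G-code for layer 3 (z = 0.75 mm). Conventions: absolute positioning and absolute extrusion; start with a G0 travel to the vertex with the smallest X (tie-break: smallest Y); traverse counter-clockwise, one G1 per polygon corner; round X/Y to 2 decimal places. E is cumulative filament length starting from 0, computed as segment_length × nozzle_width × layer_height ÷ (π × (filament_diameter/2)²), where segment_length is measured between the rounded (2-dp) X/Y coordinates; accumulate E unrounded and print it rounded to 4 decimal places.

At z = 0.75 mm: the cube (footprint 12×21.5) is included at this height; the cube at (2, -0.5) (footprint 18×4.5) is included at this height; the 20×7 cube at (-3.5, -1.5) contributes its full rectangle; Taking the first minus the rest: starting from the 12×21.5 cube, the 18×4.5 cube at (2, -0.5) partially overlaps it — only the 40.00 mm² overlap (of its 81.00 mm²) is removed, clipping the outline; the 20×7 cube at (-3.5, -1.5) partially overlaps it — only the 26.00 mm² overlap (of its 140.00 mm²) is removed, clipping the outline — 1 connected region; (whole slice rotated 40° about Z — lengths, areas and connectivity unchanged). The outline is a single polygon with 4 vertices. Extrusion per mm of travel: 0.4 × 0.25 / (π × 0.875²) = 0.041575. Accumulating E over each segment gives final E = 2.3284.

G0 X-13.82 Y16.47 Z0.75
G1 X-3.54 Y4.21 E0.6652
G1 X5.66 Y11.93 E1.1645
G1 X-4.63 Y24.18 E1.8296
G1 X-13.82 Y16.47 E2.3284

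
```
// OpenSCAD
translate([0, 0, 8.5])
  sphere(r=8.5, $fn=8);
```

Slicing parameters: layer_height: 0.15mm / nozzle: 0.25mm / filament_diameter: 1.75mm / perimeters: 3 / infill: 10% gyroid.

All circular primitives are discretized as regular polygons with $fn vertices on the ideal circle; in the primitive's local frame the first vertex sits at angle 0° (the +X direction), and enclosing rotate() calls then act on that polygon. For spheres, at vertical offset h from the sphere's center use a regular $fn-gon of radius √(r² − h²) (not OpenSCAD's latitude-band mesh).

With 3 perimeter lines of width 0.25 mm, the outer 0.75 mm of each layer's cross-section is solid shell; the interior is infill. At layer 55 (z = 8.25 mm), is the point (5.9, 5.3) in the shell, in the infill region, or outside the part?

shell

At z = 8.25 mm: the r=8.5 sphere slices to a regular 8-gon of circumradius 8.496 (√(r²−h²) with h=0.25 from center). Overall, the cross-section is a single solid region. The nearest boundary edge runs (8.50, 0.00)→(6.01, 6.01); distance from the point to it = 0.37 mm. The point is inside the cross-section, 0.37 mm from the nearest boundary — within the 0.75 mm shell band (3 × 0.25).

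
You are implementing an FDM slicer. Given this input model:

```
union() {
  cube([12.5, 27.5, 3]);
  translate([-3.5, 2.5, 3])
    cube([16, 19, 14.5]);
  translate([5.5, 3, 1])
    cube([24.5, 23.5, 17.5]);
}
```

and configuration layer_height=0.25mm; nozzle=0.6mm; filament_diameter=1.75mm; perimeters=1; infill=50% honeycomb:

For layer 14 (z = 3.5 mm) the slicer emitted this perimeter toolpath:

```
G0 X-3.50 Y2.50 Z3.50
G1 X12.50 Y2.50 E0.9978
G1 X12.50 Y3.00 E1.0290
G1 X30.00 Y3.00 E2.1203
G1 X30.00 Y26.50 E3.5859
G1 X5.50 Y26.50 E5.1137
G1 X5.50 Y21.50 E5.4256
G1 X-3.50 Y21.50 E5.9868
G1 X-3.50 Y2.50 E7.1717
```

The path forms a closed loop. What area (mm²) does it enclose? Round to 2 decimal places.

750.25 mm²

Apply the shoelace formula to the sequence of (X, Y) vertices; enclosed area = 750.25 mm².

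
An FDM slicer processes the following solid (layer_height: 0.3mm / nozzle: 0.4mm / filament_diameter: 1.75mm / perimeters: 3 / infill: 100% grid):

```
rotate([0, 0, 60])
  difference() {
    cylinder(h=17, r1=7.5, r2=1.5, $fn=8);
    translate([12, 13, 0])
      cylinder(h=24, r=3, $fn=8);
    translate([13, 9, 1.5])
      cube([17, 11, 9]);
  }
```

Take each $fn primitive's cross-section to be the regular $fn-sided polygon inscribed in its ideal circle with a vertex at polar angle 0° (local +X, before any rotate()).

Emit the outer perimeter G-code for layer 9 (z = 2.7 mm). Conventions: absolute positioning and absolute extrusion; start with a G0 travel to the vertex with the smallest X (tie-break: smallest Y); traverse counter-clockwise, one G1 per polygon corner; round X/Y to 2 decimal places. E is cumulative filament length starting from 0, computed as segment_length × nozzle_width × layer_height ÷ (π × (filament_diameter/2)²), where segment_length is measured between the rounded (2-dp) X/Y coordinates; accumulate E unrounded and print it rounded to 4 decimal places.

G0 X-6.32 Y-1.69 Z2.70
G1 X-3.27 Y-5.67 E0.2502
G1 X1.69 Y-6.32 E0.4997
G1 X5.67 Y-3.27 E0.7499
G1 X6.32 Y1.69 E0.9995
G1 X3.27 Y5.67 E1.2496
G1 X-1.69 Y6.32 E1.4992
G1 X-5.67 Y3.27 E1.7494
G1 X-6.32 Y-1.69 E1.9989

At z = 2.7 mm: the cone: at t=0.159 of its height the radius interpolates to r₁+(r₂−r₁)t = 6.547, giving a regular 8-gon of that circumradius; the r=3 cylinder at (12, 13) contributes a regular 8-gon of circumradius 3; the cube at (13, 9) is present — its section is the full 17×11 rectangle; Subtracting the remaining from the first: starting from the cone, the r=3 cylinder at (12, 13) misses the remaining region (no effect); the 17×11 cube at (13, 9) misses the remaining region (no effect) — 1 connected region; (whole slice rotated 60° about Z — lengths, areas and connectivity unchanged). The outline is a single polygon with 8 vertices. Extrusion per mm of travel: 0.4 × 0.3 / (π × 0.875²) = 0.049890. Accumulating E over each segment gives final E = 1.9989.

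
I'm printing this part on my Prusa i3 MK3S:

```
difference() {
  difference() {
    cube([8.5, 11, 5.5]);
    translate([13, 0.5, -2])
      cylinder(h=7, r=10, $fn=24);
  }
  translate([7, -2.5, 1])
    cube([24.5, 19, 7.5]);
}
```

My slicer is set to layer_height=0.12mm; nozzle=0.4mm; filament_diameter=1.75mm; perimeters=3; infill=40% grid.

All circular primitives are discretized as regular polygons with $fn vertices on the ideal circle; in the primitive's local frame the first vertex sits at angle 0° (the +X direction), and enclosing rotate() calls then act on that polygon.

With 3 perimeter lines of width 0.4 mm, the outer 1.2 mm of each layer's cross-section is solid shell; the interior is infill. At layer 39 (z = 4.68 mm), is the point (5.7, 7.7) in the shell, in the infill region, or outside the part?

At z = 4.68 mm: the 8.5×11 cube contributes its full rectangle; the cylinder at (13, 0.5): section is a regular 24-gon, circumradius r=10; After the difference (first − rest): starting from the 8.5×11 cube, the r=10 cylinder at (13, 0.5) partially overlaps it — only the 37.23 mm² overlap (of its 310.58 mm²) is removed, clipping the outline — 1 connected region; the cube at (7, -2.5) (footprint 24.5×19) is included at this height; After the difference (first − rest): starting from that combined region, the 24.5×19 cube at (7, -2.5) partially overlaps it — only the 3.09 mm² overlap (of its 465.50 mm²) is removed, clipping the outline — 1 connected region. Overall, the cross-section is a single solid region. The nearest boundary edge runs (5.93, 7.57)→(4.34, 5.50); distance from the point to it = 0.26 mm. The point is inside the cross-section, 0.26 mm from the nearest boundary — within the 1.2 mm shell band (3 × 0.4).

shell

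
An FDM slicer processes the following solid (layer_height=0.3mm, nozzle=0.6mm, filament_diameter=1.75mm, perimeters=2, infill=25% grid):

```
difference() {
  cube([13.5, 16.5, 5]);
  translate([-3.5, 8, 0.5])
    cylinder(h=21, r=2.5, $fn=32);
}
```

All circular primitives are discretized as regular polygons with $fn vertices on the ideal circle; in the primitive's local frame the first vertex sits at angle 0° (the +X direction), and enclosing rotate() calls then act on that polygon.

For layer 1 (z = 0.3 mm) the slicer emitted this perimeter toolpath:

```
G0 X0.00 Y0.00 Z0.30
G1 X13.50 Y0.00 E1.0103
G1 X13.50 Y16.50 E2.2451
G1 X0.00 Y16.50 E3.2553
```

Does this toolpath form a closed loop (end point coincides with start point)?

Start point (G0): (0.00, 0.00). End point (last G1): the path does not return to the start — open.

no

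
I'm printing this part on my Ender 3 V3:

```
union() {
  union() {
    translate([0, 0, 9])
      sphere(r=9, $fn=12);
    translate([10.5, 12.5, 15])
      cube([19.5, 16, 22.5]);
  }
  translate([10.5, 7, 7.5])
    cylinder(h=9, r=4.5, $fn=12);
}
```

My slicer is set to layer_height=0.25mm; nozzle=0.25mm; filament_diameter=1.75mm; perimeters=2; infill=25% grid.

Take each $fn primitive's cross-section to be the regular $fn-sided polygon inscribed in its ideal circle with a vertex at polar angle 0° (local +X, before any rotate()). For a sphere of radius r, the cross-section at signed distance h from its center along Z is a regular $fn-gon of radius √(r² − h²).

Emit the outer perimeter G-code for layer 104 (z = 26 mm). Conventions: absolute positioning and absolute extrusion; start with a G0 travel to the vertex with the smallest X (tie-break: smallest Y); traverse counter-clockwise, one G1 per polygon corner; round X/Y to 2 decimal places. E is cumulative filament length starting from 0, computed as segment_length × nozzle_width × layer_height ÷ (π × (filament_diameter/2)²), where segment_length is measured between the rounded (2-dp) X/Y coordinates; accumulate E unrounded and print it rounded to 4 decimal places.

At z = 26 mm: the sphere does not reach this height (|z−center|=17.000 > r=9); the cube at (10.5, 12.5) is present — its section is the full 19.5×16 rectangle; Combining (union): only the 19.5×16 cube at (10.5, 12.5) is present, so the union is just that shape — 1 connected region; the cylinder at (10.5, 7) does not reach this height (z outside [7.5, 16.5]); Merging all regions: only the result so far is present, so the union is just that shape — 1 connected region. The outline is a single polygon with 4 vertices. Extrusion per mm of travel: 0.25 × 0.25 / (π × 0.875²) = 0.025984. Accumulating E over each segment gives final E = 1.8449.

G0 X10.50 Y12.50 Z26.00
G1 X30.00 Y12.50 E0.5067
G1 X30.00 Y28.50 E0.9224
G1 X10.50 Y28.50 E1.4291
G1 X10.50 Y12.50 E1.8449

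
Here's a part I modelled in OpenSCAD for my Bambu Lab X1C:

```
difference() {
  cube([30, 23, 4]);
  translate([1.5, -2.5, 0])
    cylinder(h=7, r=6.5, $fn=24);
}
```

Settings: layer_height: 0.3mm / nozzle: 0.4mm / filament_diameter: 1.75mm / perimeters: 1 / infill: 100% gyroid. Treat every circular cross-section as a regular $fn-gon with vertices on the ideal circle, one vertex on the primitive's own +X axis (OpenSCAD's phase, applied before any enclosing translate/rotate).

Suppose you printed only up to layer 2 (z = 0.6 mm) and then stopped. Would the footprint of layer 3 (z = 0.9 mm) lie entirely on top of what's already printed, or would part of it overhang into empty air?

Compare the two slices. At z = 0.6: the cube is present — its section is the full 30×23 rectangle (area 690.00 mm²); the r=6.5 cylinder at (1.5, -2.5) gives a regular 24-gon of circumradius 6.5 (constant along its height) (area = (24/2)·6.500²·sin(360°/24) = 131.22 mm²); After the difference (first − rest): starting from the 30×23 cube (690.00 mm²), the r=6.5 cylinder at (1.5, -2.5) partially overlaps it — only the 22.91 mm² overlap (of its 131.22 mm²) is removed, clipping the outline — area = 667.09 mm². At z = 0.9: the cube is present — its section is the full 30×23 rectangle (area 690.00 mm²); the cylinder at (1.5, -2.5): section is a regular 24-gon, circumradius r=6.5 (area = (24/2)·6.500²·sin(360°/24) = 131.22 mm²); Taking the first minus the rest: starting from the 30×23 cube (690.00 mm²), the r=6.5 cylinder at (1.5, -2.5) partially overlaps it — only the 22.91 mm² overlap (of its 131.22 mm²) is removed, clipping the outline — area = 667.09 mm². Checking containment: the cross-section at z = 0.9 is a subset of the cross-section at z = 0.6.

entirely on top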